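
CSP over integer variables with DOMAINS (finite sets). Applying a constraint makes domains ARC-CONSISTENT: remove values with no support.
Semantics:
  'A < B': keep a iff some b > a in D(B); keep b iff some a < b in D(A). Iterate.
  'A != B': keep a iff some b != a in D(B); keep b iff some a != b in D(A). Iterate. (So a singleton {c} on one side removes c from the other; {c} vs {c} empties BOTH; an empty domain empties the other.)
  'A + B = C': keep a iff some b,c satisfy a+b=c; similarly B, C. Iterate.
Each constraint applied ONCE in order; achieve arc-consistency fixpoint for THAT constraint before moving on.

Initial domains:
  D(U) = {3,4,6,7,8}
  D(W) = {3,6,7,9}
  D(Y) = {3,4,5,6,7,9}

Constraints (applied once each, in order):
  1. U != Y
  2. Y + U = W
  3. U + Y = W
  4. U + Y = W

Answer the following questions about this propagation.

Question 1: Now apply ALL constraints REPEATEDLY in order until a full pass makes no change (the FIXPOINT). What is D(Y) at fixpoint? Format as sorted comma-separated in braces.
pass 0 (initial): D(Y)={3,4,5,6,7,9}
pass 1: U {3,4,6,7,8}->{3,4,6}; W {3,6,7,9}->{6,7,9}; Y {3,4,5,6,7,9}->{3,4,5,6}
pass 2: no change
Fixpoint after 2 passes: D(Y) = {3,4,5,6}

Answer: {3,4,5,6}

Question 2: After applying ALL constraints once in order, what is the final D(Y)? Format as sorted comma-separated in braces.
Answer: {3,4,5,6}

Derivation:
Constraint 1 (U != Y) on D(U)={3,4,6,7,8} D(Y)={3,4,5,6,7,9}: no change
Constraint 2 (Y + U = W) on D(Y)={3,4,5,6,7,9} D(U)={3,4,6,7,8} D(W)={3,6,7,9}: Y {3,4,5,6,7,9}->{3,4,5,6}; U {3,4,6,7,8}->{3,4,6}; W {3,6,7,9}->{6,7,9}
Constraint 3 (U + Y = W) on D(U)={3,4,6} D(Y)={3,4,5,6} D(W)={6,7,9}: no change
Constraint 4 (U + Y = W) on D(U)={3,4,6} D(Y)={3,4,5,6} D(W)={6,7,9}: no change
So after all 4 constraints: D(Y) = {3,4,5,6}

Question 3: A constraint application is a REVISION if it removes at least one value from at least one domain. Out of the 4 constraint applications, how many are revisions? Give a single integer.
Constraint 1 (U != Y) on D(U)={3,4,6,7,8} D(Y)={3,4,5,6,7,9}: no change => not a revision
Constraint 2 (Y + U = W) on D(Y)={3,4,5,6,7,9} D(U)={3,4,6,7,8} D(W)={3,6,7,9}: Y {3,4,5,6,7,9}->{3,4,5,6}; U {3,4,6,7,8}->{3,4,6}; W {3,6,7,9}->{6,7,9} => REVISION
Constraint 3 (U + Y = W) on D(U)={3,4,6} D(Y)={3,4,5,6} D(W)={6,7,9}: no change => not a revision
Constraint 4 (U + Y = W) on D(U)={3,4,6} D(Y)={3,4,5,6} D(W)={6,7,9}: no change => not a revision
Total revisions = 1

Answer: 1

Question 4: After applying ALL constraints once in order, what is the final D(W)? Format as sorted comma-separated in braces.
Answer: {6,7,9}

Derivation:
Constraint 1 (U != Y) on D(U)={3,4,6,7,8} D(Y)={3,4,5,6,7,9}: no change
Constraint 2 (Y + U = W) on D(Y)={3,4,5,6,7,9} D(U)={3,4,6,7,8} D(W)={3,6,7,9}: Y {3,4,5,6,7,9}->{3,4,5,6}; U {3,4,6,7,8}->{3,4,6}; W {3,6,7,9}->{6,7,9}
Constraint 3 (U + Y = W) on D(U)={3,4,6} D(Y)={3,4,5,6} D(W)={6,7,9}: no change
Constraint 4 (U + Y = W) on D(U)={3,4,6} D(Y)={3,4,5,6} D(W)={6,7,9}: no change
So after all 4 constraints: D(W) = {6,7,9}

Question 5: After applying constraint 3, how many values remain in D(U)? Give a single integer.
Answer: 3

Derivation:
Constraint 1 (U != Y) on D(U)={3,4,6,7,8} D(Y)={3,4,5,6,7,9}: no change
Constraint 2 (Y + U = W) on D(Y)={3,4,5,6,7,9} D(U)={3,4,6,7,8} D(W)={3,6,7,9}: Y {3,4,5,6,7,9}->{3,4,5,6}; U {3,4,6,7,8}->{3,4,6}; W {3,6,7,9}->{6,7,9}
Constraint 3 (U + Y = W) on D(U)={3,4,6} D(Y)={3,4,5,6} D(W)={6,7,9}: no change
So after constraint 3: D(U)={3,4,6}, size = 3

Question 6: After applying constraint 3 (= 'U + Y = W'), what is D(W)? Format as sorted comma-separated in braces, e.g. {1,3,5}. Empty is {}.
Answer: {6,7,9}

Derivation:
Constraint 1 (U != Y) on D(U)={3,4,6,7,8} D(Y)={3,4,5,6,7,9}: no change
Constraint 2 (Y + U = W) on D(Y)={3,4,5,6,7,9} D(U)={3,4,6,7,8} D(W)={3,6,7,9}: Y {3,4,5,6,7,9}->{3,4,5,6}; U {3,4,6,7,8}->{3,4,6}; W {3,6,7,9}->{6,7,9}
Constraint 3 (U + Y = W) on D(U)={3,4,6} D(Y)={3,4,5,6} D(W)={6,7,9}: no change
So after constraint 3: D(W) = {6,7,9}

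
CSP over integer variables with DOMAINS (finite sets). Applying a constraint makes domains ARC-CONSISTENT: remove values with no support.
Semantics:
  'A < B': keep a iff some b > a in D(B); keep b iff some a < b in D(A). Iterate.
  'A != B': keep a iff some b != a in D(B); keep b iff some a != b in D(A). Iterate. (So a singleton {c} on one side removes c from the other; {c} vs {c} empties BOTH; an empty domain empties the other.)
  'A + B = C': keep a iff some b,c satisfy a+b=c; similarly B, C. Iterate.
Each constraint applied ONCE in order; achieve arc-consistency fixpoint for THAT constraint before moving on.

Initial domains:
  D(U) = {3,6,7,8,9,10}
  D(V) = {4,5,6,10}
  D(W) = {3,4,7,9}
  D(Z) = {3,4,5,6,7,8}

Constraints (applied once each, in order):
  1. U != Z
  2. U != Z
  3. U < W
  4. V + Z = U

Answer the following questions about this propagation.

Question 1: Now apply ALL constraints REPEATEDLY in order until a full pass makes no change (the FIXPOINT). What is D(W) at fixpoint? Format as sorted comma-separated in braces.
pass 0 (initial): D(W)={3,4,7,9}
pass 1: U {3,6,7,8,9,10}->{7,8}; V {4,5,6,10}->{4,5}; W {3,4,7,9}->{4,7,9}; Z {3,4,5,6,7,8}->{3,4}
pass 2: W {4,7,9}->{9}
pass 3: no change
Fixpoint after 3 passes: D(W) = {9}

Answer: {9}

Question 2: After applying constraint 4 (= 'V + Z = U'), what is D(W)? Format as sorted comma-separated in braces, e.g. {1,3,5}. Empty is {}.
Answer: {4,7,9}

Derivation:
Constraint 1 (U != Z) on D(U)={3,6,7,8,9,10} D(Z)={3,4,5,6,7,8}: no change
Constraint 2 (U != Z) on D(U)={3,6,7,8,9,10} D(Z)={3,4,5,6,7,8}: no change
Constraint 3 (U < W) on D(U)={3,6,7,8,9,10} D(W)={3,4,7,9}: U {3,6,7,8,9,10}->{3,6,7,8}; W {3,4,7,9}->{4,7,9}
Constraint 4 (V + Z = U) on D(V)={4,5,6,10} D(Z)={3,4,5,6,7,8} D(U)={3,6,7,8}: V {4,5,6,10}->{4,5}; Z {3,4,5,6,7,8}->{3,4}; U {3,6,7,8}->{7,8}
So after constraint 4: D(W) = {4,7,9}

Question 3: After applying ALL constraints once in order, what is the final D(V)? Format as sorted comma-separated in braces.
Answer: {4,5}

Derivation:
Constraint 1 (U != Z) on D(U)={3,6,7,8,9,10} D(Z)={3,4,5,6,7,8}: no change
Constraint 2 (U != Z) on D(U)={3,6,7,8,9,10} D(Z)={3,4,5,6,7,8}: no change
Constraint 3 (U < W) on D(U)={3,6,7,8,9,10} D(W)={3,4,7,9}: U {3,6,7,8,9,10}->{3,6,7,8}; W {3,4,7,9}->{4,7,9}
Constraint 4 (V + Z = U) on D(V)={4,5,6,10} D(Z)={3,4,5,6,7,8} D(U)={3,6,7,8}: V {4,5,6,10}->{4,5}; Z {3,4,5,6,7,8}->{3,4}; U {3,6,7,8}->{7,8}
So after all 4 constraints: D(V) = {4,5}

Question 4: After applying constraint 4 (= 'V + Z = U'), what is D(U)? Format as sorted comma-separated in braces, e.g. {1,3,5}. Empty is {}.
Constraint 1 (U != Z) on D(U)={3,6,7,8,9,10} D(Z)={3,4,5,6,7,8}: no change
Constraint 2 (U != Z) on D(U)={3,6,7,8,9,10} D(Z)={3,4,5,6,7,8}: no change
Constraint 3 (U < W) on D(U)={3,6,7,8,9,10} D(W)={3,4,7,9}: U {3,6,7,8,9,10}->{3,6,7,8}; W {3,4,7,9}->{4,7,9}
Constraint 4 (V + Z = U) on D(V)={4,5,6,10} D(Z)={3,4,5,6,7,8} D(U)={3,6,7,8}: V {4,5,6,10}->{4,5}; Z {3,4,5,6,7,8}->{3,4}; U {3,6,7,8}->{7,8}
So after constraint 4: D(U) = {7,8}

Answer: {7,8}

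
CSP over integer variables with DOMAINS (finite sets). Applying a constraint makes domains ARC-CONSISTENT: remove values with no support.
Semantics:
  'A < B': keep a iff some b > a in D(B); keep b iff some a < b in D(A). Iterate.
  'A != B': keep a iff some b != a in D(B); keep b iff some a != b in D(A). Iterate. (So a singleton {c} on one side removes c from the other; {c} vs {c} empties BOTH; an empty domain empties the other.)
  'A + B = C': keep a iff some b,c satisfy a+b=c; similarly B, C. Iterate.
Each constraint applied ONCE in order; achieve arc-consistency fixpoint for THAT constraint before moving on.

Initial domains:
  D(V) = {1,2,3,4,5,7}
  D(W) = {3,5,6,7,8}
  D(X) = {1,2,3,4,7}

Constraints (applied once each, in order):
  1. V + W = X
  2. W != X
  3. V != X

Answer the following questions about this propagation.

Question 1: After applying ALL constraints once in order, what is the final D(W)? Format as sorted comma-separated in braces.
Answer: {3,5,6}

Derivation:
Constraint 1 (V + W = X) on D(V)={1,2,3,4,5,7} D(W)={3,5,6,7,8} D(X)={1,2,3,4,7}: V {1,2,3,4,5,7}->{1,2,4}; W {3,5,6,7,8}->{3,5,6}; X {1,2,3,4,7}->{4,7}
Constraint 2 (W != X) on D(W)={3,5,6} D(X)={4,7}: no change
Constraint 3 (V != X) on D(V)={1,2,4} D(X)={4,7}: no change
So after all 3 constraints: D(W) = {3,5,6}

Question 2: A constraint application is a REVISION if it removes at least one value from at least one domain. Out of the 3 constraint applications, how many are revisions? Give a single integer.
Constraint 1 (V + W = X) on D(V)={1,2,3,4,5,7} D(W)={3,5,6,7,8} D(X)={1,2,3,4,7}: V {1,2,3,4,5,7}->{1,2,4}; W {3,5,6,7,8}->{3,5,6}; X {1,2,3,4,7}->{4,7} => REVISION
Constraint 2 (W != X) on D(W)={3,5,6} D(X)={4,7}: no change => not a revision
Constraint 3 (V != X) on D(V)={1,2,4} D(X)={4,7}: no change => not a revision
Total revisions = 1

Answer: 1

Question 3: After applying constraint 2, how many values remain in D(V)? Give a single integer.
Answer: 3

Derivation:
Constraint 1 (V + W = X) on D(V)={1,2,3,4,5,7} D(W)={3,5,6,7,8} D(X)={1,2,3,4,7}: V {1,2,3,4,5,7}->{1,2,4}; W {3,5,6,7,8}->{3,5,6}; X {1,2,3,4,7}->{4,7}
Constraint 2 (W != X) on D(W)={3,5,6} D(X)={4,7}: no change
So after constraint 2: D(V)={1,2,4}, size = 3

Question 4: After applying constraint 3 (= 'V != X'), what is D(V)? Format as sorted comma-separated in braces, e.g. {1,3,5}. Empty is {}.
Answer: {1,2,4}

Derivation:
Constraint 1 (V + W = X) on D(V)={1,2,3,4,5,7} D(W)={3,5,6,7,8} D(X)={1,2,3,4,7}: V {1,2,3,4,5,7}->{1,2,4}; W {3,5,6,7,8}->{3,5,6}; X {1,2,3,4,7}->{4,7}
Constraint 2 (W != X) on D(W)={3,5,6} D(X)={4,7}: no change
Constraint 3 (V != X) on D(V)={1,2,4} D(X)={4,7}: no change
So after constraint 3: D(V) = {1,2,4}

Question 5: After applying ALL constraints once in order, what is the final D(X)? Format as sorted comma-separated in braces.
Constraint 1 (V + W = X) on D(V)={1,2,3,4,5,7} D(W)={3,5,6,7,8} D(X)={1,2,3,4,7}: V {1,2,3,4,5,7}->{1,2,4}; W {3,5,6,7,8}->{3,5,6}; X {1,2,3,4,7}->{4,7}
Constraint 2 (W != X) on D(W)={3,5,6} D(X)={4,7}: no change
Constraint 3 (V != X) on D(V)={1,2,4} D(X)={4,7}: no change
So after all 3 constraints: D(X) = {4,7}

Answer: {4,7}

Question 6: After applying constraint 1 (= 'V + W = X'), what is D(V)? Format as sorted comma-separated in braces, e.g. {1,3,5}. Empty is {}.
Constraint 1 (V + W = X) on D(V)={1,2,3,4,5,7} D(W)={3,5,6,7,8} D(X)={1,2,3,4,7}: V {1,2,3,4,5,7}->{1,2,4}; W {3,5,6,7,8}->{3,5,6}; X {1,2,3,4,7}->{4,7}
So after constraint 1: D(V) = {1,2,4}

Answer: {1,2,4}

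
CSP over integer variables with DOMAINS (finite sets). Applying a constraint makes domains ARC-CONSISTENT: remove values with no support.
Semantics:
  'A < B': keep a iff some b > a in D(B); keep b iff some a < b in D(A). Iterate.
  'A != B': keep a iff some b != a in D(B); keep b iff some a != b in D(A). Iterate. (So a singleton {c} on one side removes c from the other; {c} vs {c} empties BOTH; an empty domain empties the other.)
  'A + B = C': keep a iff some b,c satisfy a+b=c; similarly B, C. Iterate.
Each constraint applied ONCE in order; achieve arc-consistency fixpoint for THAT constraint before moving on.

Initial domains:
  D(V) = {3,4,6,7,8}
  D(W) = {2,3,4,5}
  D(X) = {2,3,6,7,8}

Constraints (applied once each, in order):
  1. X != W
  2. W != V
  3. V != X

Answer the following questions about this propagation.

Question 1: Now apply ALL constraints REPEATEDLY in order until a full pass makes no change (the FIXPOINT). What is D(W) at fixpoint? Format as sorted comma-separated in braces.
Answer: {2,3,4,5}

Derivation:
pass 0 (initial): D(W)={2,3,4,5}
pass 1: no change
Fixpoint after 1 passes: D(W) = {2,3,4,5}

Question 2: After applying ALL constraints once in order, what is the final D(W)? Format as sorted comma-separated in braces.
Constraint 1 (X != W) on D(X)={2,3,6,7,8} D(W)={2,3,4,5}: no change
Constraint 2 (W != V) on D(W)={2,3,4,5} D(V)={3,4,6,7,8}: no change
Constraint 3 (V != X) on D(V)={3,4,6,7,8} D(X)={2,3,6,7,8}: no change
So after all 3 constraints: D(W) = {2,3,4,5}

Answer: {2,3,4,5}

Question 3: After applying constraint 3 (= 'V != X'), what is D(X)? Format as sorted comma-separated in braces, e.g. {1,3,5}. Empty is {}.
Constraint 1 (X != W) on D(X)={2,3,6,7,8} D(W)={2,3,4,5}: no change
Constraint 2 (W != V) on D(W)={2,3,4,5} D(V)={3,4,6,7,8}: no change
Constraint 3 (V != X) on D(V)={3,4,6,7,8} D(X)={2,3,6,7,8}: no change
So after constraint 3: D(X) = {2,3,6,7,8}

Answer: {2,3,6,7,8}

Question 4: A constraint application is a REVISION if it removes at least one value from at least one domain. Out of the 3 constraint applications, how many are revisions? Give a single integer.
Constraint 1 (X != W) on D(X)={2,3,6,7,8} D(W)={2,3,4,5}: no change => not a revision
Constraint 2 (W != V) on D(W)={2,3,4,5} D(V)={3,4,6,7,8}: no change => not a revision
Constraint 3 (V != X) on D(V)={3,4,6,7,8} D(X)={2,3,6,7,8}: no change => not a revision
Total revisions = 0

Answer: 0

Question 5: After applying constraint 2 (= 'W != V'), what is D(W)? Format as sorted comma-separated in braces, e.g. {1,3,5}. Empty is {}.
Constraint 1 (X != W) on D(X)={2,3,6,7,8} D(W)={2,3,4,5}: no change
Constraint 2 (W != V) on D(W)={2,3,4,5} D(V)={3,4,6,7,8}: no change
So after constraint 2: D(W) = {2,3,4,5}

Answer: {2,3,4,5}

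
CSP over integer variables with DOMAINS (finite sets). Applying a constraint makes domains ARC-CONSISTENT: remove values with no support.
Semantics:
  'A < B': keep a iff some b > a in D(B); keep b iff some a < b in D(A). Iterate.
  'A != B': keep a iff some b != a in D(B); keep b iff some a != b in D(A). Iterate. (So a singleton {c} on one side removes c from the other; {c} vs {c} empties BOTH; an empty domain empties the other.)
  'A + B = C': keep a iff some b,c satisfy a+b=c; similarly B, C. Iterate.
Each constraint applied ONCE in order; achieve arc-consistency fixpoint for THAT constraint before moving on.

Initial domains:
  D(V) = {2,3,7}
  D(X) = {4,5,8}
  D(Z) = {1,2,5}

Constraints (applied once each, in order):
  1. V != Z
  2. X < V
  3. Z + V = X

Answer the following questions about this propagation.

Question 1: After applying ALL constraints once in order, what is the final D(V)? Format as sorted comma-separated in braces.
Answer: {}

Derivation:
Constraint 1 (V != Z) on D(V)={2,3,7} D(Z)={1,2,5}: no change
Constraint 2 (X < V) on D(X)={4,5,8} D(V)={2,3,7}: X {4,5,8}->{4,5}; V {2,3,7}->{7}
Constraint 3 (Z + V = X) on D(Z)={1,2,5} D(V)={7} D(X)={4,5}: Z {1,2,5}->{}; V {7}->{}; X {4,5}->{}
So after all 3 constraints: D(V) = {}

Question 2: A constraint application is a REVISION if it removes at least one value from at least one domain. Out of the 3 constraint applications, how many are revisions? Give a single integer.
Constraint 1 (V != Z) on D(V)={2,3,7} D(Z)={1,2,5}: no change => not a revision
Constraint 2 (X < V) on D(X)={4,5,8} D(V)={2,3,7}: X {4,5,8}->{4,5}; V {2,3,7}->{7} => REVISION
Constraint 3 (Z + V = X) on D(Z)={1,2,5} D(V)={7} D(X)={4,5}: Z {1,2,5}->{}; V {7}->{}; X {4,5}->{} => REVISION
Total revisions = 2

Answer: 2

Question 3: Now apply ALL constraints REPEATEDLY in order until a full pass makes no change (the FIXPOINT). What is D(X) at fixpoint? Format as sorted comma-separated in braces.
Answer: {}

Derivation:
pass 0 (initial): D(X)={4,5,8}
pass 1: V {2,3,7}->{}; X {4,5,8}->{}; Z {1,2,5}->{}
pass 2: no change
Fixpoint after 2 passes: D(X) = {}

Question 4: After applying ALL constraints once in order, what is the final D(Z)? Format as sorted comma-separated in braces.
Constraint 1 (V != Z) on D(V)={2,3,7} D(Z)={1,2,5}: no change
Constraint 2 (X < V) on D(X)={4,5,8} D(V)={2,3,7}: X {4,5,8}->{4,5}; V {2,3,7}->{7}
Constraint 3 (Z + V = X) on D(Z)={1,2,5} D(V)={7} D(X)={4,5}: Z {1,2,5}->{}; V {7}->{}; X {4,5}->{}
So after all 3 constraints: D(Z) = {}

Answer: {}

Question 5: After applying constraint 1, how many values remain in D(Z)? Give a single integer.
Constraint 1 (V != Z) on D(V)={2,3,7} D(Z)={1,2,5}: no change
So after constraint 1: D(Z)={1,2,5}, size = 3

Answer: 3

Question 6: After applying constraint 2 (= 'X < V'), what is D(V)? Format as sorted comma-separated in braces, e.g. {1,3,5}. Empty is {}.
Constraint 1 (V != Z) on D(V)={2,3,7} D(Z)={1,2,5}: no change
Constraint 2 (X < V) on D(X)={4,5,8} D(V)={2,3,7}: X {4,5,8}->{4,5}; V {2,3,7}->{7}
So after constraint 2: D(V) = {7}

Answer: {7}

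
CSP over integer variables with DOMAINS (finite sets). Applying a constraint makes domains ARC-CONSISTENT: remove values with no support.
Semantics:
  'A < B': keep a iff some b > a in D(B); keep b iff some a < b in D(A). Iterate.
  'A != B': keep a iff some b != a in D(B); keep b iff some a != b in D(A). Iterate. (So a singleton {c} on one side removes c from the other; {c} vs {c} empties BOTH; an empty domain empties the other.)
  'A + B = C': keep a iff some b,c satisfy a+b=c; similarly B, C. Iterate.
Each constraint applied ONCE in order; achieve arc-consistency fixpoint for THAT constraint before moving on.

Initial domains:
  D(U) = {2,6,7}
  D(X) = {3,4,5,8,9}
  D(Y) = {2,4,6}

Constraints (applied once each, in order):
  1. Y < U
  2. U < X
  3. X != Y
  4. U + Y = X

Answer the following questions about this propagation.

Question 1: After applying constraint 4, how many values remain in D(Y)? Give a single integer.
Answer: 1

Derivation:
Constraint 1 (Y < U) on D(Y)={2,4,6} D(U)={2,6,7}: U {2,6,7}->{6,7}
Constraint 2 (U < X) on D(U)={6,7} D(X)={3,4,5,8,9}: X {3,4,5,8,9}->{8,9}
Constraint 3 (X != Y) on D(X)={8,9} D(Y)={2,4,6}: no change
Constraint 4 (U + Y = X) on D(U)={6,7} D(Y)={2,4,6} D(X)={8,9}: Y {2,4,6}->{2}
So after constraint 4: D(Y)={2}, size = 1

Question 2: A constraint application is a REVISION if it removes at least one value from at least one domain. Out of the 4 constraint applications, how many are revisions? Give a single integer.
Constraint 1 (Y < U) on D(Y)={2,4,6} D(U)={2,6,7}: U {2,6,7}->{6,7} => REVISION
Constraint 2 (U < X) on D(U)={6,7} D(X)={3,4,5,8,9}: X {3,4,5,8,9}->{8,9} => REVISION
Constraint 3 (X != Y) on D(X)={8,9} D(Y)={2,4,6}: no change => not a revision
Constraint 4 (U + Y = X) on D(U)={6,7} D(Y)={2,4,6} D(X)={8,9}: Y {2,4,6}->{2} => REVISION
Total revisions = 3

Answer: 3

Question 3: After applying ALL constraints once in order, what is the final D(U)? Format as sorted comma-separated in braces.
Constraint 1 (Y < U) on D(Y)={2,4,6} D(U)={2,6,7}: U {2,6,7}->{6,7}
Constraint 2 (U < X) on D(U)={6,7} D(X)={3,4,5,8,9}: X {3,4,5,8,9}->{8,9}
Constraint 3 (X != Y) on D(X)={8,9} D(Y)={2,4,6}: no change
Constraint 4 (U + Y = X) on D(U)={6,7} D(Y)={2,4,6} D(X)={8,9}: Y {2,4,6}->{2}
So after all 4 constraints: D(U) = {6,7}

Answer: {6,7}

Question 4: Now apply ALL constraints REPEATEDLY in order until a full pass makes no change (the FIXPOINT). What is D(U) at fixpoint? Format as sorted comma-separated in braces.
pass 0 (initial): D(U)={2,6,7}
pass 1: U {2,6,7}->{6,7}; X {3,4,5,8,9}->{8,9}; Y {2,4,6}->{2}
pass 2: no change
Fixpoint after 2 passes: D(U) = {6,7}

Answer: {6,7}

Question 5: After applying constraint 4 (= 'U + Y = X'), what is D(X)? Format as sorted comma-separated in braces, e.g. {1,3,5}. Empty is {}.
Constraint 1 (Y < U) on D(Y)={2,4,6} D(U)={2,6,7}: U {2,6,7}->{6,7}
Constraint 2 (U < X) on D(U)={6,7} D(X)={3,4,5,8,9}: X {3,4,5,8,9}->{8,9}
Constraint 3 (X != Y) on D(X)={8,9} D(Y)={2,4,6}: no change
Constraint 4 (U + Y = X) on D(U)={6,7} D(Y)={2,4,6} D(X)={8,9}: Y {2,4,6}->{2}
So after constraint 4: D(X) = {8,9}

Answer: {8,9}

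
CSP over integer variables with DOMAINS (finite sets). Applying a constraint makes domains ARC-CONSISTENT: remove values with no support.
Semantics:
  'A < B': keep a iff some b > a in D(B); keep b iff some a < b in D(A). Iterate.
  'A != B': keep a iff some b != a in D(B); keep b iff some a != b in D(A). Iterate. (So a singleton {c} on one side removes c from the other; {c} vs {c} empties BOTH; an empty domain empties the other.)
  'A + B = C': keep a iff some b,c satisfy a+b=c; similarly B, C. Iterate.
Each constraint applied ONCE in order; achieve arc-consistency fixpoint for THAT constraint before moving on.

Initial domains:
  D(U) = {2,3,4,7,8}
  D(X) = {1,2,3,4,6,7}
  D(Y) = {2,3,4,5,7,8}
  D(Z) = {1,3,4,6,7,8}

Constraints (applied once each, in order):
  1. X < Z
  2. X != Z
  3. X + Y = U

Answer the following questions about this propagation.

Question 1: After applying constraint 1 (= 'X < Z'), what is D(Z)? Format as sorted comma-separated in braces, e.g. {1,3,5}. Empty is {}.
Answer: {3,4,6,7,8}

Derivation:
Constraint 1 (X < Z) on D(X)={1,2,3,4,6,7} D(Z)={1,3,4,6,7,8}: Z {1,3,4,6,7,8}->{3,4,6,7,8}
So after constraint 1: D(Z) = {3,4,6,7,8}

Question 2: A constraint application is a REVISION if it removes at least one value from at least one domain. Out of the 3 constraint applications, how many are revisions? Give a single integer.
Constraint 1 (X < Z) on D(X)={1,2,3,4,6,7} D(Z)={1,3,4,6,7,8}: Z {1,3,4,6,7,8}->{3,4,6,7,8} => REVISION
Constraint 2 (X != Z) on D(X)={1,2,3,4,6,7} D(Z)={3,4,6,7,8}: no change => not a revision
Constraint 3 (X + Y = U) on D(X)={1,2,3,4,6,7} D(Y)={2,3,4,5,7,8} D(U)={2,3,4,7,8}: X {1,2,3,4,6,7}->{1,2,3,4,6}; Y {2,3,4,5,7,8}->{2,3,4,5,7}; U {2,3,4,7,8}->{3,4,7,8} => REVISION
Total revisions = 2

Answer: 2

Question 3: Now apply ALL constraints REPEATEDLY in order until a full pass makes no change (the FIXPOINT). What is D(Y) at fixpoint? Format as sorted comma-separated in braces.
Answer: {2,3,4,5,7}

Derivation:
pass 0 (initial): D(Y)={2,3,4,5,7,8}
pass 1: U {2,3,4,7,8}->{3,4,7,8}; X {1,2,3,4,6,7}->{1,2,3,4,6}; Y {2,3,4,5,7,8}->{2,3,4,5,7}; Z {1,3,4,6,7,8}->{3,4,6,7,8}
pass 2: no change
Fixpoint after 2 passes: D(Y) = {2,3,4,5,7}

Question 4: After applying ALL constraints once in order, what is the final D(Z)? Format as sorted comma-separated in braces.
Constraint 1 (X < Z) on D(X)={1,2,3,4,6,7} D(Z)={1,3,4,6,7,8}: Z {1,3,4,6,7,8}->{3,4,6,7,8}
Constraint 2 (X != Z) on D(X)={1,2,3,4,6,7} D(Z)={3,4,6,7,8}: no change
Constraint 3 (X + Y = U) on D(X)={1,2,3,4,6,7} D(Y)={2,3,4,5,7,8} D(U)={2,3,4,7,8}: X {1,2,3,4,6,7}->{1,2,3,4,6}; Y {2,3,4,5,7,8}->{2,3,4,5,7}; U {2,3,4,7,8}->{3,4,7,8}
So after all 3 constraints: D(Z) = {3,4,6,7,8}

Answer: {3,4,6,7,8}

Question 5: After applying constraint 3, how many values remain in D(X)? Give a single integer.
Constraint 1 (X < Z) on D(X)={1,2,3,4,6,7} D(Z)={1,3,4,6,7,8}: Z {1,3,4,6,7,8}->{3,4,6,7,8}
Constraint 2 (X != Z) on D(X)={1,2,3,4,6,7} D(Z)={3,4,6,7,8}: no change
Constraint 3 (X + Y = U) on D(X)={1,2,3,4,6,7} D(Y)={2,3,4,5,7,8} D(U)={2,3,4,7,8}: X {1,2,3,4,6,7}->{1,2,3,4,6}; Y {2,3,4,5,7,8}->{2,3,4,5,7}; U {2,3,4,7,8}->{3,4,7,8}
So after constraint 3: D(X)={1,2,3,4,6}, size = 5

Answer: 5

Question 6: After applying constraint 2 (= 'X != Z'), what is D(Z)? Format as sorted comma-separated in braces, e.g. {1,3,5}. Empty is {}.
Answer: {3,4,6,7,8}

Derivation:
Constraint 1 (X < Z) on D(X)={1,2,3,4,6,7} D(Z)={1,3,4,6,7,8}: Z {1,3,4,6,7,8}->{3,4,6,7,8}
Constraint 2 (X != Z) on D(X)={1,2,3,4,6,7} D(Z)={3,4,6,7,8}: no change
So after constraint 2: D(Z) = {3,4,6,7,8}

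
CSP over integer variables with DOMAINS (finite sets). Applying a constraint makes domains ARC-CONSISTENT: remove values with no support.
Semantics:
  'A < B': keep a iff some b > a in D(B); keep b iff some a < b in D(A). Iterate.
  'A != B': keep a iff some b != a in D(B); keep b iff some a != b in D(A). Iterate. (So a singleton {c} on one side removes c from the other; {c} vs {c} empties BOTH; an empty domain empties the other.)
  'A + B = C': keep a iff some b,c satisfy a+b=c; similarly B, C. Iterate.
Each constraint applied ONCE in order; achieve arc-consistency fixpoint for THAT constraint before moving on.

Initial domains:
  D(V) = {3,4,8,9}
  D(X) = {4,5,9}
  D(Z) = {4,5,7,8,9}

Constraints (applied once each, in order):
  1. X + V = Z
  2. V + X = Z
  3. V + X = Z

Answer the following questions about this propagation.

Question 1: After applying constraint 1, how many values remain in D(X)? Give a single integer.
Constraint 1 (X + V = Z) on D(X)={4,5,9} D(V)={3,4,8,9} D(Z)={4,5,7,8,9}: X {4,5,9}->{4,5}; V {3,4,8,9}->{3,4}; Z {4,5,7,8,9}->{7,8,9}
So after constraint 1: D(X)={4,5}, size = 2

Answer: 2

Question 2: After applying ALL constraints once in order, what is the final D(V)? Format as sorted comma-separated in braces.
Answer: {3,4}

Derivation:
Constraint 1 (X + V = Z) on D(X)={4,5,9} D(V)={3,4,8,9} D(Z)={4,5,7,8,9}: X {4,5,9}->{4,5}; V {3,4,8,9}->{3,4}; Z {4,5,7,8,9}->{7,8,9}
Constraint 2 (V + X = Z) on D(V)={3,4} D(X)={4,5} D(Z)={7,8,9}: no change
Constraint 3 (V + X = Z) on D(V)={3,4} D(X)={4,5} D(Z)={7,8,9}: no change
So after all 3 constraints: D(V) = {3,4}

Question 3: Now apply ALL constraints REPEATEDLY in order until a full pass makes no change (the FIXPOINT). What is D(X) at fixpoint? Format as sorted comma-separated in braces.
Answer: {4,5}

Derivation:
pass 0 (initial): D(X)={4,5,9}
pass 1: V {3,4,8,9}->{3,4}; X {4,5,9}->{4,5}; Z {4,5,7,8,9}->{7,8,9}
pass 2: no change
Fixpoint after 2 passes: D(X) = {4,5}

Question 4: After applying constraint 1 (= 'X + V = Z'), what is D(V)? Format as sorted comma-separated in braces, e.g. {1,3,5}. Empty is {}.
Answer: {3,4}

Derivation:
Constraint 1 (X + V = Z) on D(X)={4,5,9} D(V)={3,4,8,9} D(Z)={4,5,7,8,9}: X {4,5,9}->{4,5}; V {3,4,8,9}->{3,4}; Z {4,5,7,8,9}->{7,8,9}
So after constraint 1: D(V) = {3,4}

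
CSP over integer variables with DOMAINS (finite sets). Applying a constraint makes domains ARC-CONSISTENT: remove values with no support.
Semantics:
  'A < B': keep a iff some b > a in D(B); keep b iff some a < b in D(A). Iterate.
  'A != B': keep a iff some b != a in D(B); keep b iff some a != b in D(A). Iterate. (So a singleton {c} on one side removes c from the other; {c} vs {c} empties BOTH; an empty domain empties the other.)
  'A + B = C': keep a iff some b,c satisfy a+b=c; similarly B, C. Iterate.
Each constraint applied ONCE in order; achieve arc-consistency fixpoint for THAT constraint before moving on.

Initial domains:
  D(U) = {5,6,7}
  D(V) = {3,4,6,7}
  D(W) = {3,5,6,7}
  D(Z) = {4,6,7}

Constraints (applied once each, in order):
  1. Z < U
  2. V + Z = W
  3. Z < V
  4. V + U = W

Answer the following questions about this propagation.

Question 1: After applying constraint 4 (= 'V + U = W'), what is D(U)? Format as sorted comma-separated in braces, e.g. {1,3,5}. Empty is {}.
Answer: {}

Derivation:
Constraint 1 (Z < U) on D(Z)={4,6,7} D(U)={5,6,7}: Z {4,6,7}->{4,6}
Constraint 2 (V + Z = W) on D(V)={3,4,6,7} D(Z)={4,6} D(W)={3,5,6,7}: V {3,4,6,7}->{3}; Z {4,6}->{4}; W {3,5,6,7}->{7}
Constraint 3 (Z < V) on D(Z)={4} D(V)={3}: Z {4}->{}; V {3}->{}
Constraint 4 (V + U = W) on D(V)={} D(U)={5,6,7} D(W)={7}: U {5,6,7}->{}; W {7}->{}
So after constraint 4: D(U) = {}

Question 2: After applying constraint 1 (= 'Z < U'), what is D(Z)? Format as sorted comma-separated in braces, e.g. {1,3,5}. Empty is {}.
Constraint 1 (Z < U) on D(Z)={4,6,7} D(U)={5,6,7}: Z {4,6,7}->{4,6}
So after constraint 1: D(Z) = {4,6}

Answer: {4,6}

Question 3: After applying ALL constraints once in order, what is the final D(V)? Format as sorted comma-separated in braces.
Answer: {}

Derivation:
Constraint 1 (Z < U) on D(Z)={4,6,7} D(U)={5,6,7}: Z {4,6,7}->{4,6}
Constraint 2 (V + Z = W) on D(V)={3,4,6,7} D(Z)={4,6} D(W)={3,5,6,7}: V {3,4,6,7}->{3}; Z {4,6}->{4}; W {3,5,6,7}->{7}
Constraint 3 (Z < V) on D(Z)={4} D(V)={3}: Z {4}->{}; V {3}->{}
Constraint 4 (V + U = W) on D(V)={} D(U)={5,6,7} D(W)={7}: U {5,6,7}->{}; W {7}->{}
So after all 4 constraints: D(V) = {}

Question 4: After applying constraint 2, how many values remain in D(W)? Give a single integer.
Answer: 1

Derivation:
Constraint 1 (Z < U) on D(Z)={4,6,7} D(U)={5,6,7}: Z {4,6,7}->{4,6}
Constraint 2 (V + Z = W) on D(V)={3,4,6,7} D(Z)={4,6} D(W)={3,5,6,7}: V {3,4,6,7}->{3}; Z {4,6}->{4}; W {3,5,6,7}->{7}
So after constraint 2: D(W)={7}, size = 1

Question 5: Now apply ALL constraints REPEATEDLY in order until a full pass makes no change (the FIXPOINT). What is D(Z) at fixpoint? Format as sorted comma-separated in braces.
Answer: {}

Derivation:
pass 0 (initial): D(Z)={4,6,7}
pass 1: U {5,6,7}->{}; V {3,4,6,7}->{}; W {3,5,6,7}->{}; Z {4,6,7}->{}
pass 2: no change
Fixpoint after 2 passes: D(Z) = {}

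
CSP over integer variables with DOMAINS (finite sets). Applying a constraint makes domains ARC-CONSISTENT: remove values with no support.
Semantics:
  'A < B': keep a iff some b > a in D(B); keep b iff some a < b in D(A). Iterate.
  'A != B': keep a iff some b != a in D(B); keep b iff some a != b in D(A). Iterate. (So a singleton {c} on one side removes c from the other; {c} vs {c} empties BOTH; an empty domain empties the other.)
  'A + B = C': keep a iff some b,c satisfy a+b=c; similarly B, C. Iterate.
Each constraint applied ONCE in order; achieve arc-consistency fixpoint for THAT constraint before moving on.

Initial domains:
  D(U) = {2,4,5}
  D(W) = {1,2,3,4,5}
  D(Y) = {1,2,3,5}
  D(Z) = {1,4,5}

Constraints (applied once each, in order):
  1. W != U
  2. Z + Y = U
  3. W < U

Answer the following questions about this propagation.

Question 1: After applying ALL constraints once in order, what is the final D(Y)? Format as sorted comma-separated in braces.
Constraint 1 (W != U) on D(W)={1,2,3,4,5} D(U)={2,4,5}: no change
Constraint 2 (Z + Y = U) on D(Z)={1,4,5} D(Y)={1,2,3,5} D(U)={2,4,5}: Z {1,4,5}->{1,4}; Y {1,2,3,5}->{1,3}
Constraint 3 (W < U) on D(W)={1,2,3,4,5} D(U)={2,4,5}: W {1,2,3,4,5}->{1,2,3,4}
So after all 3 constraints: D(Y) = {1,3}

Answer: {1,3}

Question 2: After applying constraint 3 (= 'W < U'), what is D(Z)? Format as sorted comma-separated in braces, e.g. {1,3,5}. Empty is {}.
Answer: {1,4}

Derivation:
Constraint 1 (W != U) on D(W)={1,2,3,4,5} D(U)={2,4,5}: no change
Constraint 2 (Z + Y = U) on D(Z)={1,4,5} D(Y)={1,2,3,5} D(U)={2,4,5}: Z {1,4,5}->{1,4}; Y {1,2,3,5}->{1,3}
Constraint 3 (W < U) on D(W)={1,2,3,4,5} D(U)={2,4,5}: W {1,2,3,4,5}->{1,2,3,4}
So after constraint 3: D(Z) = {1,4}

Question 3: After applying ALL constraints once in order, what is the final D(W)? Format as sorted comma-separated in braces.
Answer: {1,2,3,4}

Derivation:
Constraint 1 (W != U) on D(W)={1,2,3,4,5} D(U)={2,4,5}: no change
Constraint 2 (Z + Y = U) on D(Z)={1,4,5} D(Y)={1,2,3,5} D(U)={2,4,5}: Z {1,4,5}->{1,4}; Y {1,2,3,5}->{1,3}
Constraint 3 (W < U) on D(W)={1,2,3,4,5} D(U)={2,4,5}: W {1,2,3,4,5}->{1,2,3,4}
So after all 3 constraints: D(W) = {1,2,3,4}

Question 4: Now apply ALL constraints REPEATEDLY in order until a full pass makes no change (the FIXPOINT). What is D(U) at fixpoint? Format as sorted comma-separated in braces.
pass 0 (initial): D(U)={2,4,5}
pass 1: W {1,2,3,4,5}->{1,2,3,4}; Y {1,2,3,5}->{1,3}; Z {1,4,5}->{1,4}
pass 2: no change
Fixpoint after 2 passes: D(U) = {2,4,5}

Answer: {2,4,5}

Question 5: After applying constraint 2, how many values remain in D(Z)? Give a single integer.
Answer: 2

Derivation:
Constraint 1 (W != U) on D(W)={1,2,3,4,5} D(U)={2,4,5}: no change
Constraint 2 (Z + Y = U) on D(Z)={1,4,5} D(Y)={1,2,3,5} D(U)={2,4,5}: Z {1,4,5}->{1,4}; Y {1,2,3,5}->{1,3}
So after constraint 2: D(Z)={1,4}, size = 2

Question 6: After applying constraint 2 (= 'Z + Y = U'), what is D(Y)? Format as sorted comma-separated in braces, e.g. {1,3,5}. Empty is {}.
Answer: {1,3}

Derivation:
Constraint 1 (W != U) on D(W)={1,2,3,4,5} D(U)={2,4,5}: no change
Constraint 2 (Z + Y = U) on D(Z)={1,4,5} D(Y)={1,2,3,5} D(U)={2,4,5}: Z {1,4,5}->{1,4}; Y {1,2,3,5}->{1,3}
So after constraint 2: D(Y) = {1,3}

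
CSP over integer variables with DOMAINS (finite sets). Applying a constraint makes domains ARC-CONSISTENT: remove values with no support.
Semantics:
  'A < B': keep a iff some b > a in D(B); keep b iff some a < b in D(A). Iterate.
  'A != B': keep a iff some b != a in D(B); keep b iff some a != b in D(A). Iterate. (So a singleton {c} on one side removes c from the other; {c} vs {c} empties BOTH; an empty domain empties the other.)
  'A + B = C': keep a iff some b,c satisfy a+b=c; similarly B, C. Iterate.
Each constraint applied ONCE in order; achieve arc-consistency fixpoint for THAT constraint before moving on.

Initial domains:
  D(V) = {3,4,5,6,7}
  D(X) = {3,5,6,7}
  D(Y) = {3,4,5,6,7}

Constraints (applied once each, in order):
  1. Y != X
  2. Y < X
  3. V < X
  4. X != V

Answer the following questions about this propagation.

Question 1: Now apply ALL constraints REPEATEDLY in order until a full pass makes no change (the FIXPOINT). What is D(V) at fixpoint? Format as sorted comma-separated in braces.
pass 0 (initial): D(V)={3,4,5,6,7}
pass 1: V {3,4,5,6,7}->{3,4,5,6}; X {3,5,6,7}->{5,6,7}; Y {3,4,5,6,7}->{3,4,5,6}
pass 2: no change
Fixpoint after 2 passes: D(V) = {3,4,5,6}

Answer: {3,4,5,6}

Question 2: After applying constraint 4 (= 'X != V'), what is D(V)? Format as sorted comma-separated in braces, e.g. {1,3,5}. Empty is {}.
Constraint 1 (Y != X) on D(Y)={3,4,5,6,7} D(X)={3,5,6,7}: no change
Constraint 2 (Y < X) on D(Y)={3,4,5,6,7} D(X)={3,5,6,7}: Y {3,4,5,6,7}->{3,4,5,6}; X {3,5,6,7}->{5,6,7}
Constraint 3 (V < X) on D(V)={3,4,5,6,7} D(X)={5,6,7}: V {3,4,5,6,7}->{3,4,5,6}
Constraint 4 (X != V) on D(X)={5,6,7} D(V)={3,4,5,6}: no change
So after constraint 4: D(V) = {3,4,5,6}

Answer: {3,4,5,6}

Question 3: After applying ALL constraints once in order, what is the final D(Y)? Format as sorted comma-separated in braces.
Answer: {3,4,5,6}

Derivation:
Constraint 1 (Y != X) on D(Y)={3,4,5,6,7} D(X)={3,5,6,7}: no change
Constraint 2 (Y < X) on D(Y)={3,4,5,6,7} D(X)={3,5,6,7}: Y {3,4,5,6,7}->{3,4,5,6}; X {3,5,6,7}->{5,6,7}
Constraint 3 (V < X) on D(V)={3,4,5,6,7} D(X)={5,6,7}: V {3,4,5,6,7}->{3,4,5,6}
Constraint 4 (X != V) on D(X)={5,6,7} D(V)={3,4,5,6}: no change
So after all 4 constraints: D(Y) = {3,4,5,6}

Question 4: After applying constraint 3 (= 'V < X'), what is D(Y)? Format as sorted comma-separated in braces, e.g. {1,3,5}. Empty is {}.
Constraint 1 (Y != X) on D(Y)={3,4,5,6,7} D(X)={3,5,6,7}: no change
Constraint 2 (Y < X) on D(Y)={3,4,5,6,7} D(X)={3,5,6,7}: Y {3,4,5,6,7}->{3,4,5,6}; X {3,5,6,7}->{5,6,7}
Constraint 3 (V < X) on D(V)={3,4,5,6,7} D(X)={5,6,7}: V {3,4,5,6,7}->{3,4,5,6}
So after constraint 3: D(Y) = {3,4,5,6}

Answer: {3,4,5,6}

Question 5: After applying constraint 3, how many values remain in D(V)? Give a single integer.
Constraint 1 (Y != X) on D(Y)={3,4,5,6,7} D(X)={3,5,6,7}: no change
Constraint 2 (Y < X) on D(Y)={3,4,5,6,7} D(X)={3,5,6,7}: Y {3,4,5,6,7}->{3,4,5,6}; X {3,5,6,7}->{5,6,7}
Constraint 3 (V < X) on D(V)={3,4,5,6,7} D(X)={5,6,7}: V {3,4,5,6,7}->{3,4,5,6}
So after constraint 3: D(V)={3,4,5,6}, size = 4

Answer: 4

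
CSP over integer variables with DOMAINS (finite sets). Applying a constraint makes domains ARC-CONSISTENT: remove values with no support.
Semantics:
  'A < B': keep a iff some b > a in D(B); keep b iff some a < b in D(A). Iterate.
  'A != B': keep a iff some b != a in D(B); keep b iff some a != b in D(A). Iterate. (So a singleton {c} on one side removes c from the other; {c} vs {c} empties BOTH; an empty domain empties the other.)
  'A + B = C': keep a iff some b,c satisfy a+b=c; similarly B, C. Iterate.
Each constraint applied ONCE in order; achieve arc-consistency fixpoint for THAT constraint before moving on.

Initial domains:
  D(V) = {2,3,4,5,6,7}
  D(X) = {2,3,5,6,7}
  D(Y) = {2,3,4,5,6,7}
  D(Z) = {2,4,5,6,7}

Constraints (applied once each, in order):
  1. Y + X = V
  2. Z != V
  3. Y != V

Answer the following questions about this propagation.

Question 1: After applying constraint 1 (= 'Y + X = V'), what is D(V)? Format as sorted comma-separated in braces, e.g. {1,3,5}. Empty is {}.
Answer: {4,5,6,7}

Derivation:
Constraint 1 (Y + X = V) on D(Y)={2,3,4,5,6,7} D(X)={2,3,5,6,7} D(V)={2,3,4,5,6,7}: Y {2,3,4,5,6,7}->{2,3,4,5}; X {2,3,5,6,7}->{2,3,5}; V {2,3,4,5,6,7}->{4,5,6,7}
So after constraint 1: D(V) = {4,5,6,7}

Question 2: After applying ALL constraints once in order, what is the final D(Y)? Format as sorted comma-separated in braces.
Constraint 1 (Y + X = V) on D(Y)={2,3,4,5,6,7} D(X)={2,3,5,6,7} D(V)={2,3,4,5,6,7}: Y {2,3,4,5,6,7}->{2,3,4,5}; X {2,3,5,6,7}->{2,3,5}; V {2,3,4,5,6,7}->{4,5,6,7}
Constraint 2 (Z != V) on D(Z)={2,4,5,6,7} D(V)={4,5,6,7}: no change
Constraint 3 (Y != V) on D(Y)={2,3,4,5} D(V)={4,5,6,7}: no change
So after all 3 constraints: D(Y) = {2,3,4,5}

Answer: {2,3,4,5}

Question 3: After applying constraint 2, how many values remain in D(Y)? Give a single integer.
Constraint 1 (Y + X = V) on D(Y)={2,3,4,5,6,7} D(X)={2,3,5,6,7} D(V)={2,3,4,5,6,7}: Y {2,3,4,5,6,7}->{2,3,4,5}; X {2,3,5,6,7}->{2,3,5}; V {2,3,4,5,6,7}->{4,5,6,7}
Constraint 2 (Z != V) on D(Z)={2,4,5,6,7} D(V)={4,5,6,7}: no change
So after constraint 2: D(Y)={2,3,4,5}, size = 4

Answer: 4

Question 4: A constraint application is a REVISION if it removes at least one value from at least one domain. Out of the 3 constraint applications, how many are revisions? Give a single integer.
Answer: 1

Derivation:
Constraint 1 (Y + X = V) on D(Y)={2,3,4,5,6,7} D(X)={2,3,5,6,7} D(V)={2,3,4,5,6,7}: Y {2,3,4,5,6,7}->{2,3,4,5}; X {2,3,5,6,7}->{2,3,5}; V {2,3,4,5,6,7}->{4,5,6,7} => REVISION
Constraint 2 (Z != V) on D(Z)={2,4,5,6,7} D(V)={4,5,6,7}: no change => not a revision
Constraint 3 (Y != V) on D(Y)={2,3,4,5} D(V)={4,5,6,7}: no change => not a revision
Total revisions = 1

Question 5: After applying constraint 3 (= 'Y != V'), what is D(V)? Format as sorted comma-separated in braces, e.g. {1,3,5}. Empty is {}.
Answer: {4,5,6,7}

Derivation:
Constraint 1 (Y + X = V) on D(Y)={2,3,4,5,6,7} D(X)={2,3,5,6,7} D(V)={2,3,4,5,6,7}: Y {2,3,4,5,6,7}->{2,3,4,5}; X {2,3,5,6,7}->{2,3,5}; V {2,3,4,5,6,7}->{4,5,6,7}
Constraint 2 (Z != V) on D(Z)={2,4,5,6,7} D(V)={4,5,6,7}: no change
Constraint 3 (Y != V) on D(Y)={2,3,4,5} D(V)={4,5,6,7}: no change
So after constraint 3: D(V) = {4,5,6,7}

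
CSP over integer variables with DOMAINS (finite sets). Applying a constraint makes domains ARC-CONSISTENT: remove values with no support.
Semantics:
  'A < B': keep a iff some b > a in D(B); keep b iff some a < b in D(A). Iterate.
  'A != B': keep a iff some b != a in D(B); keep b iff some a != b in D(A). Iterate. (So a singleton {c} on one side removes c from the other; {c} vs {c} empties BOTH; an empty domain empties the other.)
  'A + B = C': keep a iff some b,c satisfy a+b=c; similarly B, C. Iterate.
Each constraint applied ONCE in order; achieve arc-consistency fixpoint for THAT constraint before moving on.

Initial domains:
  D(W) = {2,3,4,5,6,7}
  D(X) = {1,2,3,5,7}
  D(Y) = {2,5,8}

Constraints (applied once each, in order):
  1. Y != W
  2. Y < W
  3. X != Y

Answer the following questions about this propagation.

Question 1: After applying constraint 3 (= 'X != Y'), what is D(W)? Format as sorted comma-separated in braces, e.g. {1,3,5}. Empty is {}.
Constraint 1 (Y != W) on D(Y)={2,5,8} D(W)={2,3,4,5,6,7}: no change
Constraint 2 (Y < W) on D(Y)={2,5,8} D(W)={2,3,4,5,6,7}: Y {2,5,8}->{2,5}; W {2,3,4,5,6,7}->{3,4,5,6,7}
Constraint 3 (X != Y) on D(X)={1,2,3,5,7} D(Y)={2,5}: no change
So after constraint 3: D(W) = {3,4,5,6,7}

Answer: {3,4,5,6,7}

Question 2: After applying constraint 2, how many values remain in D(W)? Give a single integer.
Constraint 1 (Y != W) on D(Y)={2,5,8} D(W)={2,3,4,5,6,7}: no change
Constraint 2 (Y < W) on D(Y)={2,5,8} D(W)={2,3,4,5,6,7}: Y {2,5,8}->{2,5}; W {2,3,4,5,6,7}->{3,4,5,6,7}
So after constraint 2: D(W)={3,4,5,6,7}, size = 5

Answer: 5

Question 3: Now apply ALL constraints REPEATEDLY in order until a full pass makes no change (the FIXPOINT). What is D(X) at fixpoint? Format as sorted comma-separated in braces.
Answer: {1,2,3,5,7}

Derivation:
pass 0 (initial): D(X)={1,2,3,5,7}
pass 1: W {2,3,4,5,6,7}->{3,4,5,6,7}; Y {2,5,8}->{2,5}
pass 2: no change
Fixpoint after 2 passes: D(X) = {1,2,3,5,7}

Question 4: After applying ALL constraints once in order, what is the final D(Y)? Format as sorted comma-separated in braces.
Answer: {2,5}

Derivation:
Constraint 1 (Y != W) on D(Y)={2,5,8} D(W)={2,3,4,5,6,7}: no change
Constraint 2 (Y < W) on D(Y)={2,5,8} D(W)={2,3,4,5,6,7}: Y {2,5,8}->{2,5}; W {2,3,4,5,6,7}->{3,4,5,6,7}
Constraint 3 (X != Y) on D(X)={1,2,3,5,7} D(Y)={2,5}: no change
So after all 3 constraints: D(Y) = {2,5}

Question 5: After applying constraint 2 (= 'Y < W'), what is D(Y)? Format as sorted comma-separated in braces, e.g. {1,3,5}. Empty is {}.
Answer: {2,5}

Derivation:
Constraint 1 (Y != W) on D(Y)={2,5,8} D(W)={2,3,4,5,6,7}: no change
Constraint 2 (Y < W) on D(Y)={2,5,8} D(W)={2,3,4,5,6,7}: Y {2,5,8}->{2,5}; W {2,3,4,5,6,7}->{3,4,5,6,7}
So after constraint 2: D(Y) = {2,5}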